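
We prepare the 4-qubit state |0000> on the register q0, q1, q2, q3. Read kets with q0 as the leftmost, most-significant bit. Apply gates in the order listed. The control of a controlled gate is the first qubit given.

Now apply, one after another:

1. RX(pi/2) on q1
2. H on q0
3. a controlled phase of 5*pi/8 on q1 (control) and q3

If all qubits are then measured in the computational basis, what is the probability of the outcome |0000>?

A full measurement returns |0000> with probability 1/4.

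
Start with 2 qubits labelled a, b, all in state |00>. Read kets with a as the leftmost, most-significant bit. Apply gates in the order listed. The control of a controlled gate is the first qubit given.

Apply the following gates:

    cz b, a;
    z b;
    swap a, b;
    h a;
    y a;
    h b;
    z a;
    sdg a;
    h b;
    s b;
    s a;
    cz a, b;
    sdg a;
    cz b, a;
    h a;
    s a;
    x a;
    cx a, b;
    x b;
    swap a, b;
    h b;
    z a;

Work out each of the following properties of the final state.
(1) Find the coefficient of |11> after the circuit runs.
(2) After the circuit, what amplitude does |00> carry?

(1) |11> carries amplitude sqrt(2)*(-1 - I)/4 in the final state.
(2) The amplitude on |00> is sqrt(2)*(-1 - I)/4.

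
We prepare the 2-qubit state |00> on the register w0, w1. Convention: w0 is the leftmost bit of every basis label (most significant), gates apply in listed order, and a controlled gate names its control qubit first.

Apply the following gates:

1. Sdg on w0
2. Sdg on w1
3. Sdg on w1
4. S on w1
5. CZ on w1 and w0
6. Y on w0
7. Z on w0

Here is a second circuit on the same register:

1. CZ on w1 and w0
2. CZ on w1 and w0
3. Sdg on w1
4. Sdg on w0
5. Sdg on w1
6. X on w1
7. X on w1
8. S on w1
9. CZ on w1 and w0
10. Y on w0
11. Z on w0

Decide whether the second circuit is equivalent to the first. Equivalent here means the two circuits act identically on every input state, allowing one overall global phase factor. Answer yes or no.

Yes — the two circuits implement the same unitary up to a global phase.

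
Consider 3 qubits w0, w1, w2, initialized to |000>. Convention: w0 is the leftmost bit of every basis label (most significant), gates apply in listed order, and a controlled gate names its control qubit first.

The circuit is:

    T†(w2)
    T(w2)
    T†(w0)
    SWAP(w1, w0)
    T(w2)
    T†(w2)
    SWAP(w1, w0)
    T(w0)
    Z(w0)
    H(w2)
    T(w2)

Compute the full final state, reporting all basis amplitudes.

After the circuit, the state carries amplitude sqrt(2)/2 on |000>, sqrt(2)*exp(I*pi/4)/2 on |001>, and 0 on every other basis state. Key observation: gates 3-8 undo each other exactly, leaving only the rest of the circuit to track.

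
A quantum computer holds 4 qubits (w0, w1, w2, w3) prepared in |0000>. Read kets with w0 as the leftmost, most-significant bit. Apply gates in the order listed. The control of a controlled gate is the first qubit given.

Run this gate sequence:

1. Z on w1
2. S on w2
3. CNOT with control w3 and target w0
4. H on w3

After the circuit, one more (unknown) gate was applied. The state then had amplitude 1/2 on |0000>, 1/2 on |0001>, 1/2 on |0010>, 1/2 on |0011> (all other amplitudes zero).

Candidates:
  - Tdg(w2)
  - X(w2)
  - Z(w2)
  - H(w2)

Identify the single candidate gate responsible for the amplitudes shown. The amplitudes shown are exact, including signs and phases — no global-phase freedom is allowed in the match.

The unique candidate consistent with the amplitudes is H(w2).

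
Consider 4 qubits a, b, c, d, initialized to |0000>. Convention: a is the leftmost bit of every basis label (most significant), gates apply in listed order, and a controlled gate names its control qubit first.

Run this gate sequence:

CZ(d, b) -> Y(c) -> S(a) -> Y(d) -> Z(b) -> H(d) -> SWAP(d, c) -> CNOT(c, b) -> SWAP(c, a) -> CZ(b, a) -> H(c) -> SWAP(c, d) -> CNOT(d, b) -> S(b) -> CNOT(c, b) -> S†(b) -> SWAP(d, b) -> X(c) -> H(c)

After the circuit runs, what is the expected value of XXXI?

The expectation value of XXXI is 1.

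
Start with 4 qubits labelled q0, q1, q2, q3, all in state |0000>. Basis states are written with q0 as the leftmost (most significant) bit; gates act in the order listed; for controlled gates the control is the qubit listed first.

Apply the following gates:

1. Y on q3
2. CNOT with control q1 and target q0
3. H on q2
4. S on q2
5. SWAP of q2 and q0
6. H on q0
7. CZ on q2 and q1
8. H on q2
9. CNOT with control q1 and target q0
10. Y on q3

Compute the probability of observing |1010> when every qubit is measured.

Outcome |1010> occurs with probability 1/4.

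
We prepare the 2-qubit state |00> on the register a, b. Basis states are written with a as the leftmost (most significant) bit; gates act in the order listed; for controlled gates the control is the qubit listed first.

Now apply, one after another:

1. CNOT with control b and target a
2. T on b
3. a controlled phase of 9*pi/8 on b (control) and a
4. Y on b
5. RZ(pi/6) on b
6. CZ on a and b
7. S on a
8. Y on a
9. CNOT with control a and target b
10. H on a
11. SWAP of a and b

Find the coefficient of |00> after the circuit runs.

|00> carries amplitude -sqrt(2)*exp(I*pi/12)/2 in the final state.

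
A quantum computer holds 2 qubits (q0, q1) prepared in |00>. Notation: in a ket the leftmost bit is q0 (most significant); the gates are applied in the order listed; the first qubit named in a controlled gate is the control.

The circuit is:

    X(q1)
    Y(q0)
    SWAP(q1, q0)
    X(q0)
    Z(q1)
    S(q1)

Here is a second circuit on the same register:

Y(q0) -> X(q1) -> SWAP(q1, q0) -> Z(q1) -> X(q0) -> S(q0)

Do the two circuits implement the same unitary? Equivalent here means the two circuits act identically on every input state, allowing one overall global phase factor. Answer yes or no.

No: there is an input state on which the two circuits produce genuinely different outputs (not merely differing by a phase).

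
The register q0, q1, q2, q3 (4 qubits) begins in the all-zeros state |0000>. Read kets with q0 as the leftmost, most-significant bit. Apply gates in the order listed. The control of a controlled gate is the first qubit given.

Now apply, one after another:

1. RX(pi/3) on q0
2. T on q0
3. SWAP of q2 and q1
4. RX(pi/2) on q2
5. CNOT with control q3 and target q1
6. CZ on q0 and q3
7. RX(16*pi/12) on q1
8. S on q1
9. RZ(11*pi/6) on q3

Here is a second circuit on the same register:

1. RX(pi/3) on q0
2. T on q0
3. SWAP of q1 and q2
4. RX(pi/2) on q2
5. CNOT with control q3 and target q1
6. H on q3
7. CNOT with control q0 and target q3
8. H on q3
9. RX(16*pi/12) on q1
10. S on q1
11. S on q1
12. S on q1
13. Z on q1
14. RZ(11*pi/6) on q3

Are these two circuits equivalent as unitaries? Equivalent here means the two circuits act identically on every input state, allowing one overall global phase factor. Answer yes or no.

Yes — the two circuits implement the same unitary up to a global phase.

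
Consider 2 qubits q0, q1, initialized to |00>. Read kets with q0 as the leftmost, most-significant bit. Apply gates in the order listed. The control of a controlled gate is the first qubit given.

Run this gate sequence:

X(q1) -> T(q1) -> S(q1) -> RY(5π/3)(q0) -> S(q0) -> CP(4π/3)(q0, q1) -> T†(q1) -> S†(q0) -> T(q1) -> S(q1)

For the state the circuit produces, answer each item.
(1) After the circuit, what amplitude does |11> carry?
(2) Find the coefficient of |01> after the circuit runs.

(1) |11> carries amplitude exp(7*I*pi/12)/2 in the final state.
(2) |01> carries amplitude sqrt(3)*exp(I*pi/4)/2 in the final state.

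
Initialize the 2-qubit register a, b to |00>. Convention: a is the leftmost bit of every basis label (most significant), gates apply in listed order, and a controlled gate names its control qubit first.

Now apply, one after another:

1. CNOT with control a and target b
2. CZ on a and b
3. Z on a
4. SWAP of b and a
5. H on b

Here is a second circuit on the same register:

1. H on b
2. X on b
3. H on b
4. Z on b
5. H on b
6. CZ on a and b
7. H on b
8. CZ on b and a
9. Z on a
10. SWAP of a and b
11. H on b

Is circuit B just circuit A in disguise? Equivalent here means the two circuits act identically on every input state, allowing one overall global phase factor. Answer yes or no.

Yes — the two circuits implement the same unitary up to a global phase.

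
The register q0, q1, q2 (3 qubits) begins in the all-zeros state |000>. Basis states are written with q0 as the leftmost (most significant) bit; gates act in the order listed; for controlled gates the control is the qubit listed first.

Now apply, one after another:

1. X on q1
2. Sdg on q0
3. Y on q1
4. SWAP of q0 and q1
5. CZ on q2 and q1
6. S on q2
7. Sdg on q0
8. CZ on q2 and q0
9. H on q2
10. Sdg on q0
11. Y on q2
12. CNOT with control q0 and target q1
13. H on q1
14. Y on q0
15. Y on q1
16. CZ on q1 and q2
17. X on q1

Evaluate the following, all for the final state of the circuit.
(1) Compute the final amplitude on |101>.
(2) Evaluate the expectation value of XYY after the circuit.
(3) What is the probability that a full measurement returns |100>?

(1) |101> carries amplitude 1/2 in the final state.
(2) The expectation value of XYY is 0.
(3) The probability of measuring |100> is 1/4.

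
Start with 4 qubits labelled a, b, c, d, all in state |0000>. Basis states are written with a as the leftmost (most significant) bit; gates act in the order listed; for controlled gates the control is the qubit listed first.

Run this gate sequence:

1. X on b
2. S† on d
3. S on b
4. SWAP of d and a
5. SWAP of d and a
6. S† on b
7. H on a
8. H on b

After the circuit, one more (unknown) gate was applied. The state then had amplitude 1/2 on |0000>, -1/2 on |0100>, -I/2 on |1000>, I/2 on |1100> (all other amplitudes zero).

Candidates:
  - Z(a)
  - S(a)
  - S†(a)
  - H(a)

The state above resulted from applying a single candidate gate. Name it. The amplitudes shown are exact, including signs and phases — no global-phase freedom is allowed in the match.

The applied gate was S†(a). Key observation: steps 3-6 multiply out to the identity, so the circuit reduces to the remaining gates.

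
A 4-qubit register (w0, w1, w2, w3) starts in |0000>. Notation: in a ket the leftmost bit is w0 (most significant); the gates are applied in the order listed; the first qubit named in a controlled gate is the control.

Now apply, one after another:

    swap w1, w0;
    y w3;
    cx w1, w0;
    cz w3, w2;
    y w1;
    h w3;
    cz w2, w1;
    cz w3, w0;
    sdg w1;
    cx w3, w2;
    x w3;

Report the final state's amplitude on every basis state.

After the circuit, the state carries amplitude sqrt(2)*I/2 on |0101>, -sqrt(2)*I/2 on |0110>, and 0 on every other basis state.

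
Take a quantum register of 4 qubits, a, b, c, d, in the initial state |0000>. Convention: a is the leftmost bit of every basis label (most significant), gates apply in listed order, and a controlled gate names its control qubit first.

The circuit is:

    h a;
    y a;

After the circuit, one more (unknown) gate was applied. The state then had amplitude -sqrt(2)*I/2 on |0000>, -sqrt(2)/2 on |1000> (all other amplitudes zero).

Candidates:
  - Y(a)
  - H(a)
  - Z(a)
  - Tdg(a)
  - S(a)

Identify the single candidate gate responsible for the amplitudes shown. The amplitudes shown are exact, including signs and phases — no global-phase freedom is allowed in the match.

It was S(a) that produced the state shown.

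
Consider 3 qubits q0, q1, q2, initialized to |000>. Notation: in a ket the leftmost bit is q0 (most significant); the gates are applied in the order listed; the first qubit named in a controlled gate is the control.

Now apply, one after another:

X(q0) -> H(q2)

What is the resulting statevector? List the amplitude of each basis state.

The final amplitudes are sqrt(2)/2 on |100>, sqrt(2)/2 on |101>, and 0 on every other basis state.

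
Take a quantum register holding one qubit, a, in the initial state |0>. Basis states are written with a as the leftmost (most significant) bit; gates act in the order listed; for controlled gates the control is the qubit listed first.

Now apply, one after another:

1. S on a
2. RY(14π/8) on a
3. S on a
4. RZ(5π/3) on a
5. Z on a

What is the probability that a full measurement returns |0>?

A full measurement returns |0> with probability sqrt(2)/4 + 1/2.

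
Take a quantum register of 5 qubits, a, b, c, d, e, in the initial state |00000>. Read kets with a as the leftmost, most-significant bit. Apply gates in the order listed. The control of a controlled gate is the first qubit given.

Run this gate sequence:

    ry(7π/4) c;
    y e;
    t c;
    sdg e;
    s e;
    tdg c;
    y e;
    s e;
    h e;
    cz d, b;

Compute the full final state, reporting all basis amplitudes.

After the circuit, the state carries amplitude -sqrt(2*sqrt(2) + 4)/4 on |00000>, -sqrt(2*sqrt(2) + 4)/4 on |00001>, sqrt(4 - 2*sqrt(2))/4 on |00100>, sqrt(4 - 2*sqrt(2))/4 on |00101>, and 0 on every other basis state. Key observation: steps 2-7 multiply out to the identity, so the circuit reduces to the remaining gates.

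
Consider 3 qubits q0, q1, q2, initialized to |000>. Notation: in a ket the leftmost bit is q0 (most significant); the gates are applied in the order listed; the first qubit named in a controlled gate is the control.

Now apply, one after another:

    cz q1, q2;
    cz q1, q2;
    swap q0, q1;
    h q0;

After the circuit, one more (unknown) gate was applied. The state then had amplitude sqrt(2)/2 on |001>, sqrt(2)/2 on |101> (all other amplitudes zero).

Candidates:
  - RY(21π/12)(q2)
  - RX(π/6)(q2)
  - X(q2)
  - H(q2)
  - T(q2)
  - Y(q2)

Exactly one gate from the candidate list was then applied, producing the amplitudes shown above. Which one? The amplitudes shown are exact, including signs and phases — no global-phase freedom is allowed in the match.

The unique candidate consistent with the amplitudes is X(q2). Key observation: gates 1-2 undo each other exactly, leaving only the rest of the circuit to track.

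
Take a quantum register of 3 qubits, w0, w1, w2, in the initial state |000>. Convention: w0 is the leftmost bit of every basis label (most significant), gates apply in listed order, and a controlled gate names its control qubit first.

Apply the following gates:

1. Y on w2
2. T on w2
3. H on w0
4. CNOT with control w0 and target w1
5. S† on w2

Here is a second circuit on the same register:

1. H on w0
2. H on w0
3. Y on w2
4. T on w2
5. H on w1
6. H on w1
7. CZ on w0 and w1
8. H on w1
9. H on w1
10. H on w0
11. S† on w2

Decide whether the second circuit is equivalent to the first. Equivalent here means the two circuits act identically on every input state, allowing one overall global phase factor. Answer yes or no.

No — the two circuits implement different unitaries, even allowing a global phase.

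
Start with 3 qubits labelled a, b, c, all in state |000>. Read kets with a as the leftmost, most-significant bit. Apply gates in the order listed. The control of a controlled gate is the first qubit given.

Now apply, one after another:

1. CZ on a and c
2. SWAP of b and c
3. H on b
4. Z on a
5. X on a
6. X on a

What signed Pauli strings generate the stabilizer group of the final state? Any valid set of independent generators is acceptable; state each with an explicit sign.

One valid set of independent stabilizer generators is +IXI, +ZII, +IIZ (any independent generating set of the same group is equally correct).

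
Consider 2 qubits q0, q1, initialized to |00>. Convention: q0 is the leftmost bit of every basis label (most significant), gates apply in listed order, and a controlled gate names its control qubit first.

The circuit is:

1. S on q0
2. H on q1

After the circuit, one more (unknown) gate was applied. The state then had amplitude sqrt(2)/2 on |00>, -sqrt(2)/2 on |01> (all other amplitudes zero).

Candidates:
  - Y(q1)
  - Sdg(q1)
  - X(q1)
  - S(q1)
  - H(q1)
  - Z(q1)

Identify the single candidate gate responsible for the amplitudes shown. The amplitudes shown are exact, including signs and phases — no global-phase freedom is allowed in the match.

The unique candidate consistent with the amplitudes is Z(q1).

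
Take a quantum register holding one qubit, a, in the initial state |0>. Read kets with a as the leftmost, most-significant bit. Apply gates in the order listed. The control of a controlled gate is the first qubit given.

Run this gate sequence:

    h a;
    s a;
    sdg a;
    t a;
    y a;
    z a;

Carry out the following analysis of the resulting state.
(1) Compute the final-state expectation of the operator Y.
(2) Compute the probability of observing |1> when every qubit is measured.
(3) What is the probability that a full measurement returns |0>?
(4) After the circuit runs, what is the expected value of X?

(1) In the final state, Y has expectation -sqrt(2)/2.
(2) The probability of measuring |1> is 1/2.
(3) Outcome |0> occurs with probability 1/2.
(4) The observable X averages to sqrt(2)/2.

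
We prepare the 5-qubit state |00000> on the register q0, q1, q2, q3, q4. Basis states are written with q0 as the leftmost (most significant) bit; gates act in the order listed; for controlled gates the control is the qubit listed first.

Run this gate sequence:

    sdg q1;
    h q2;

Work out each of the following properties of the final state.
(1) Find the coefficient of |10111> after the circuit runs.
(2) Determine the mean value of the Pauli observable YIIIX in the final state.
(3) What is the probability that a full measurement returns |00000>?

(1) |10111> carries amplitude 0 in the final state.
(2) In the final state, YIIIX has expectation 0.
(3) The probability of measuring |00000> is 1/2.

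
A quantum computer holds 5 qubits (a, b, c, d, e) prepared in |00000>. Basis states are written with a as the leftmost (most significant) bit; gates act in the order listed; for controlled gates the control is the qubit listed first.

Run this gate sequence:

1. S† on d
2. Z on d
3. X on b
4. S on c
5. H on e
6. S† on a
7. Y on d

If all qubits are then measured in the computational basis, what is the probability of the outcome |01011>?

A full measurement returns |01011> with probability 1/2.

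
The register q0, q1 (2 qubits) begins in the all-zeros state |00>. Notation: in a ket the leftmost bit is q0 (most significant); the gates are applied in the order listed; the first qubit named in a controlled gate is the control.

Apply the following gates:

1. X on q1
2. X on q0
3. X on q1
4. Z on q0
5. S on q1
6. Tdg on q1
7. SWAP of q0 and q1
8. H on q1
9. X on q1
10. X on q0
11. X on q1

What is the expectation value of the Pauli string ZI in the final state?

In the final state, ZI has expectation -1.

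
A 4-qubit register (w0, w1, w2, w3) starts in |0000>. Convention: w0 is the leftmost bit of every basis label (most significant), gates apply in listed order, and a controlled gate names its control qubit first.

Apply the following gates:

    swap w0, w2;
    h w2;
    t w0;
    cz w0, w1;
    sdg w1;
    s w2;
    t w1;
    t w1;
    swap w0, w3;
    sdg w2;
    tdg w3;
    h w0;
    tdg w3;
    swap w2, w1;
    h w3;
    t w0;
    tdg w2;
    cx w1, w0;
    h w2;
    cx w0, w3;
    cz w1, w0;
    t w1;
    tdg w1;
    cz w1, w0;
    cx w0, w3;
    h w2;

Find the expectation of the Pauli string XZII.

The expectation value of XZII is 0. Key observation: gates 19-26 undo each other exactly, leaving only the rest of the circuit to track.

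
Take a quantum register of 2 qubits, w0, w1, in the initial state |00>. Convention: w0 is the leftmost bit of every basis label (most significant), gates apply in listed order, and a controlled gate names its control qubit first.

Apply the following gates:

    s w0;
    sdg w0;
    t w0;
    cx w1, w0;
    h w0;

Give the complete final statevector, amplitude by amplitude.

The resulting statevector has amplitude sqrt(2)/2 on |00>, 0 on |01>, sqrt(2)/2 on |10>, 0 on |11>. Key observation: steps 1-2 multiply out to the identity, so the circuit reduces to the remaining gates.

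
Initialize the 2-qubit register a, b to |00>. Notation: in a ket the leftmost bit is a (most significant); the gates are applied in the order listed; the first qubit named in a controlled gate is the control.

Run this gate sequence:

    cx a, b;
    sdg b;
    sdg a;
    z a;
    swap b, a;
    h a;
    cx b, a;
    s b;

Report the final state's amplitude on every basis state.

The final amplitudes are sqrt(2)/2 on |00>, 0 on |01>, sqrt(2)/2 on |10>, 0 on |11>.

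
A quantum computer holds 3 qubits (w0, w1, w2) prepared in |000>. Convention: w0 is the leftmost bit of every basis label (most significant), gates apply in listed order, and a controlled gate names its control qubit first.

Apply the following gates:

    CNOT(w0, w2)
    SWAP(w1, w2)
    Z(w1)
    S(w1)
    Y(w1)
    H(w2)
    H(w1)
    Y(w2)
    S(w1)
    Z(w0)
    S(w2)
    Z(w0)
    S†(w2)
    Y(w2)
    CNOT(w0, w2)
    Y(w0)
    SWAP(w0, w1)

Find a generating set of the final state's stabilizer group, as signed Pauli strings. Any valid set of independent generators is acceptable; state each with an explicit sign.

The final state is stabilized by the group generated by -YII, +IIX, -IZI; other independent generating sets are equally valid.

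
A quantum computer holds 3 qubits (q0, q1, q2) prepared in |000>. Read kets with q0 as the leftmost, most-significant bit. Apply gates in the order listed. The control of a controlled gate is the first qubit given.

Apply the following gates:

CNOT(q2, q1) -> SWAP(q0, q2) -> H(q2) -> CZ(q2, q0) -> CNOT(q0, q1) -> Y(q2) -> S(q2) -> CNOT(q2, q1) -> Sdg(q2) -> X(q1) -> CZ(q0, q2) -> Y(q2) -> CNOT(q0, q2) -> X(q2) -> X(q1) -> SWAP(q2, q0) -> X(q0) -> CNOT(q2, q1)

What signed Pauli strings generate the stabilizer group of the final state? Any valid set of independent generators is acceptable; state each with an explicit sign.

One valid set of independent stabilizer generators is +XXI, -ZZI, +IIZ (any independent generating set of the same group is equally correct).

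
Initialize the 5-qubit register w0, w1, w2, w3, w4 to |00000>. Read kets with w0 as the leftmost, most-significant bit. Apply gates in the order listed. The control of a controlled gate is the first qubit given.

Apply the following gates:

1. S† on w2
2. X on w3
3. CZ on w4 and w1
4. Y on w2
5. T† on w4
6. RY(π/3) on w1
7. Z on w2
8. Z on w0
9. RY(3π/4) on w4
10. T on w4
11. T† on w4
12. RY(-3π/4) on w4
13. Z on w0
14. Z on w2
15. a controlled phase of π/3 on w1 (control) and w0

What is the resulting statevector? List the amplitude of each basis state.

After the circuit, the state carries amplitude sqrt(3)*I/2 on |00110>, I/2 on |01110>, and 0 on every other basis state.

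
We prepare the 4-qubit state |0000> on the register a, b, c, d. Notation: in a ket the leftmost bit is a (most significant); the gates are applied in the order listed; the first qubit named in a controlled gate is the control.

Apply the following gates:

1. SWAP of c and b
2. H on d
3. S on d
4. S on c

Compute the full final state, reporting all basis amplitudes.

After the circuit, the state carries amplitude sqrt(2)/2 on |0000>, sqrt(2)*I/2 on |0001>, and 0 on every other basis state.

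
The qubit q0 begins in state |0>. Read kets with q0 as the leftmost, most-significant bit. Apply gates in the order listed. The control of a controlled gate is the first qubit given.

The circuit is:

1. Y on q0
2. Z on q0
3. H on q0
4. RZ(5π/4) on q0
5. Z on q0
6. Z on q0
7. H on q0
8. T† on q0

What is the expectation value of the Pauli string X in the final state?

The expectation value of X is -1/2.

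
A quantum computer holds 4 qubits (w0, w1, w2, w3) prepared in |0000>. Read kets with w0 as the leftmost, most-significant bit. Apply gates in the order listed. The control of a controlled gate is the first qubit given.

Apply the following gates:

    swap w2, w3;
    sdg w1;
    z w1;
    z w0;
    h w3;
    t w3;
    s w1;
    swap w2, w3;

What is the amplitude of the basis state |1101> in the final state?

The amplitude on |1101> is 0.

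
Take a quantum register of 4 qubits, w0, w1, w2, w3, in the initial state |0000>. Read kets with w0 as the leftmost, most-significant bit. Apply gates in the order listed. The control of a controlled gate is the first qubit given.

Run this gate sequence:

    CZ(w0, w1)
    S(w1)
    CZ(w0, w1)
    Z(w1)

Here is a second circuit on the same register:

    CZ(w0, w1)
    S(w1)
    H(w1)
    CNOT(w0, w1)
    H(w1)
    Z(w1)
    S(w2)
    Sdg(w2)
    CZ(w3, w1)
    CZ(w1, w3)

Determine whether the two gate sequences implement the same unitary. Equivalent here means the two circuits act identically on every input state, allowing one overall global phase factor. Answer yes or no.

Yes — the two circuits implement the same unitary up to a global phase.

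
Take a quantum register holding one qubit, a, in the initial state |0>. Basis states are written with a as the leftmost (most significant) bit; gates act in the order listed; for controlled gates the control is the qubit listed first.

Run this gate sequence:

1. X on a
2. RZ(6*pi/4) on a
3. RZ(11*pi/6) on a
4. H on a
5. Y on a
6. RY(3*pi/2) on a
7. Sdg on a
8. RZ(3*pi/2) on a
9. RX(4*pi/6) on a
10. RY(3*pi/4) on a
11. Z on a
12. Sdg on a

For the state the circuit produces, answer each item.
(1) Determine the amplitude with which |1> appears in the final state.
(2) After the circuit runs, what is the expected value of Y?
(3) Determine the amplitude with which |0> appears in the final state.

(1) The final state's coefficient on |1> equals sqrt(sqrt(2) + 2)*exp(11*I*pi/12)/4 + sqrt(6 - 3*sqrt(2))*exp(5*I*pi/12)/4.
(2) The expectation value of Y is -sqrt(2)/4.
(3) The amplitude on |0> is sqrt(2 - sqrt(2))*exp(5*I*pi/12)/4 + sqrt(3*sqrt(2) + 6)*exp(11*I*pi/12)/4.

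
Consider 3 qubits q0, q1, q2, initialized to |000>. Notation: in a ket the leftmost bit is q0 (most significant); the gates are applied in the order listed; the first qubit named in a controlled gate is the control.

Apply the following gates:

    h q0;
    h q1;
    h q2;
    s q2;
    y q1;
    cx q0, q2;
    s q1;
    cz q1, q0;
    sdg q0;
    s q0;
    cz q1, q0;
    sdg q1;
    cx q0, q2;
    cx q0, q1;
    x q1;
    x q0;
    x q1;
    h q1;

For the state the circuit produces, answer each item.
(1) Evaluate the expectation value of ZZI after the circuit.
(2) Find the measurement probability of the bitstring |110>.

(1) In the final state, ZZI has expectation 0. Key observation: steps 6-13 multiply out to the identity, so the circuit reduces to the remaining gates.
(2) Outcome |110> occurs with probability 1/4.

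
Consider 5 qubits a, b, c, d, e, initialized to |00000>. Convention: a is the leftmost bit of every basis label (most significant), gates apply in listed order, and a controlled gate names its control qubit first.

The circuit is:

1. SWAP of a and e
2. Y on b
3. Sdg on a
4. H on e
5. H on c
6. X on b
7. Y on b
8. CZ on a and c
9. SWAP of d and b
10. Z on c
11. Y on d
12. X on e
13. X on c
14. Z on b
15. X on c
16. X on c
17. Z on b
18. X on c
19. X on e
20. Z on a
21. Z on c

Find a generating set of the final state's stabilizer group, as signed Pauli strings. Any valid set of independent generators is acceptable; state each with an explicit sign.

The stabilizer group can be generated by +IIXII, +IIIIX, +ZIIII, +IZIII, +IIIZI, among other valid generating sets. Key observation: the block from step 12 through step 19 cancels to the identity and can be dropped.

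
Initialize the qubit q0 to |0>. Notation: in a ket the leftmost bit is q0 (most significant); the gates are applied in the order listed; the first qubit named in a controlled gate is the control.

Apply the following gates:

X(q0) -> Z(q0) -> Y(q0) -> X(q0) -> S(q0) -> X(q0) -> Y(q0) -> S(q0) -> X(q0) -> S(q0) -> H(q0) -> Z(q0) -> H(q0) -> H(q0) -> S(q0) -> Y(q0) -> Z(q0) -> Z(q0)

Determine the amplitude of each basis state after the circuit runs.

The final amplitudes are -sqrt(2)/2 on |0>, sqrt(2)*I/2 on |1>.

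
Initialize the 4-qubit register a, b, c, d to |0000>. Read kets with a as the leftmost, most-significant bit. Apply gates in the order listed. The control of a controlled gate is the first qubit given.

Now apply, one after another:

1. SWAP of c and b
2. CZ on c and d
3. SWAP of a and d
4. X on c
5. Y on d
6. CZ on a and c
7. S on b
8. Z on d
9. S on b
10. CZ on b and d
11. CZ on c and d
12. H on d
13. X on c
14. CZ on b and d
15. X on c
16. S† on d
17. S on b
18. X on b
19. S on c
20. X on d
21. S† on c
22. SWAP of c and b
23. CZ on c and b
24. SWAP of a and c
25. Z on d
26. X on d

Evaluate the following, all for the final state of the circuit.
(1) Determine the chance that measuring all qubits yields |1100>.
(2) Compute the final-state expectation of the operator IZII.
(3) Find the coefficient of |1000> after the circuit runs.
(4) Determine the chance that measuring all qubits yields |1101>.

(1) A full measurement returns |1100> with probability 1/2.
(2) The observable IZII averages to -1.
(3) The final state's coefficient on |1000> equals 0.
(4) A full measurement returns |1101> with probability 1/2.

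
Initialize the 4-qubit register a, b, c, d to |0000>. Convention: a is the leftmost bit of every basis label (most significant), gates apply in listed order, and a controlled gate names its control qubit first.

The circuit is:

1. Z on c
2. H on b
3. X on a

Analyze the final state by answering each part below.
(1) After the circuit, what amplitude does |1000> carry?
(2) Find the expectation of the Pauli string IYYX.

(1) |1000> carries amplitude sqrt(2)/2 in the final state.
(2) The expectation value of IYYX is 0.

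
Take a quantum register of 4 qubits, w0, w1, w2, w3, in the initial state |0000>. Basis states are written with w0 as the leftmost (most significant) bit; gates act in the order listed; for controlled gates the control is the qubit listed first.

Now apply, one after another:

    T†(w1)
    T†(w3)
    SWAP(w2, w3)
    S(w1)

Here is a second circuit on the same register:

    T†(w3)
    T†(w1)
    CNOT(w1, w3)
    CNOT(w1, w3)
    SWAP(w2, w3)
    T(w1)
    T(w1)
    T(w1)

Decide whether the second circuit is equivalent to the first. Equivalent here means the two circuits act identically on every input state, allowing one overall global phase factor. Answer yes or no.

No: there is an input state on which the two circuits produce genuinely different outputs (not merely differing by a phase).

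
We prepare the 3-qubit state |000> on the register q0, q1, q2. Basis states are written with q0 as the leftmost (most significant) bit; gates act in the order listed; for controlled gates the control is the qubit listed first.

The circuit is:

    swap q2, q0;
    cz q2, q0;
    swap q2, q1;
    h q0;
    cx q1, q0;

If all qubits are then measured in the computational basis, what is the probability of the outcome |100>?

The probability of measuring |100> is 1/2.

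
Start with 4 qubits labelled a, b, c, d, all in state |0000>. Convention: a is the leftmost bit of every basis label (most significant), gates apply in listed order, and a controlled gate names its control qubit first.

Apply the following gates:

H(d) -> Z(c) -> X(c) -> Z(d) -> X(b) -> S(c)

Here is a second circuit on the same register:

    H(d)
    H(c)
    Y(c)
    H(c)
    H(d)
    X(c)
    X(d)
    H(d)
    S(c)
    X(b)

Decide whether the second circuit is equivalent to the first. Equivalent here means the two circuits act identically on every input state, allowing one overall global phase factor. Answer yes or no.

No, they are not equivalent — no single phase factor reconciles the two unitaries.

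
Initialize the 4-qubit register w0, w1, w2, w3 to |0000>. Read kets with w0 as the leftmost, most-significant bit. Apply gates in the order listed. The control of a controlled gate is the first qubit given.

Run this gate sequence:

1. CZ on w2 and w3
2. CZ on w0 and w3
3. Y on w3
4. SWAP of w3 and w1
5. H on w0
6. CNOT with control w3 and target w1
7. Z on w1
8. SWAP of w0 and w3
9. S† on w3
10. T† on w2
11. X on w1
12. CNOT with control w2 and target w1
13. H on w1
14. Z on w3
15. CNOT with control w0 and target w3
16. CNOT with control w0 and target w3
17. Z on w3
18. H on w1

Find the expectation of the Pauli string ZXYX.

In the final state, ZXYX has expectation 0. Key observation: steps 13-18 multiply out to the identity, so the circuit reduces to the remaining gates.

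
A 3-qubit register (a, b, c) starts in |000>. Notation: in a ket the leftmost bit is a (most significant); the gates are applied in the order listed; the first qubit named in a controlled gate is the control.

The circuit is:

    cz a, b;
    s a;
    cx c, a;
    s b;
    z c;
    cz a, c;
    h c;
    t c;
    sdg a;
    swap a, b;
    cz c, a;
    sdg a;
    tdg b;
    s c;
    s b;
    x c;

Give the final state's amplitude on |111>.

|111> carries amplitude 0 in the final state.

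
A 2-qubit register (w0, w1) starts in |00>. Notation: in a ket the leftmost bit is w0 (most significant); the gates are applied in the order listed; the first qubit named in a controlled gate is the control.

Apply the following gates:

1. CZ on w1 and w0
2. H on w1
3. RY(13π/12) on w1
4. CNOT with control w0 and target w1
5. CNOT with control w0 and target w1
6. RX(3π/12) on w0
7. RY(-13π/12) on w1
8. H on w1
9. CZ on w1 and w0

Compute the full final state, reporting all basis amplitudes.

The resulting statevector has amplitude sqrt(sqrt(2) + 2)/2 on |00>, 0 on |01>, -I*sqrt(2 - sqrt(2))/2 on |10>, 0 on |11>.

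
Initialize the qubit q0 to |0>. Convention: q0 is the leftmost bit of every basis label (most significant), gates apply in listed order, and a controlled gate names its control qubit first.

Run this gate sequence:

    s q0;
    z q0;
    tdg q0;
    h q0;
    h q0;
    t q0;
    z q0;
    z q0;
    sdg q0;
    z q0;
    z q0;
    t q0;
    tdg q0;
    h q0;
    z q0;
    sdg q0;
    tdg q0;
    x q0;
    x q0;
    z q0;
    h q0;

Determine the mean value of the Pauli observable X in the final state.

The expectation value of X is 0.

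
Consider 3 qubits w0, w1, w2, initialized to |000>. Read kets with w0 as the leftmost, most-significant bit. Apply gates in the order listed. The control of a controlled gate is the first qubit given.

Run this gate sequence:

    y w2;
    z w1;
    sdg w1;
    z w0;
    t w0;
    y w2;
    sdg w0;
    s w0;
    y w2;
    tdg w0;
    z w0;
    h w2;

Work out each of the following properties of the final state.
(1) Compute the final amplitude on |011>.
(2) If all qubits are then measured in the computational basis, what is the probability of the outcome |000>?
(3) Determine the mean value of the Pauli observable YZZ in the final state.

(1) The amplitude on |011> is 0.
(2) The probability of measuring |000> is 1/2.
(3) In the final state, YZZ has expectation 0.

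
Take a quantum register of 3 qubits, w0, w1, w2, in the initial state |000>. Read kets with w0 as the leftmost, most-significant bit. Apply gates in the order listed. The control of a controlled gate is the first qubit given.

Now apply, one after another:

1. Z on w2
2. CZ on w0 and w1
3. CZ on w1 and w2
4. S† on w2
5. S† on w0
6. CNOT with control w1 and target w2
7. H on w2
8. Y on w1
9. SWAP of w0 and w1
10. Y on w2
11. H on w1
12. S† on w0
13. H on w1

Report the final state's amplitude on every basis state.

After the circuit, the state carries amplitude -sqrt(2)*I/2 on |100>, sqrt(2)*I/2 on |101>, and 0 on every other basis state.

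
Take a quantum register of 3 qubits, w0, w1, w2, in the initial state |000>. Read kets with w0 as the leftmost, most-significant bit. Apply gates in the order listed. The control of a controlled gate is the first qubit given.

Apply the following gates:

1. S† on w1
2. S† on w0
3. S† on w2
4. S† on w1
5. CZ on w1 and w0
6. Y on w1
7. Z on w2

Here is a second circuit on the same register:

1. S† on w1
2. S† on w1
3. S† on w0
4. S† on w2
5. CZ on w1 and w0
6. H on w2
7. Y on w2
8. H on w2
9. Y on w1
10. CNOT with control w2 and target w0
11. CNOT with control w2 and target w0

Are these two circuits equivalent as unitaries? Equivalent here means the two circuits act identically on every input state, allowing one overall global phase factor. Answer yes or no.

No — the two circuits implement different unitaries, even allowing a global phase.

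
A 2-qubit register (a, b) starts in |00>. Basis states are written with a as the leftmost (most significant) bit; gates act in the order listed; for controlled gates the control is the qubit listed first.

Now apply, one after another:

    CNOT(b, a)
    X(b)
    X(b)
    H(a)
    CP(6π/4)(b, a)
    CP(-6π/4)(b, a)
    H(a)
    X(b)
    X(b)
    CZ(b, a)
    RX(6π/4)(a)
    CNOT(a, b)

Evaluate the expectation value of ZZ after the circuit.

In the final state, ZZ has expectation 1. Key observation: gates 2-9 undo each other exactly, leaving only the rest of the circuit to track.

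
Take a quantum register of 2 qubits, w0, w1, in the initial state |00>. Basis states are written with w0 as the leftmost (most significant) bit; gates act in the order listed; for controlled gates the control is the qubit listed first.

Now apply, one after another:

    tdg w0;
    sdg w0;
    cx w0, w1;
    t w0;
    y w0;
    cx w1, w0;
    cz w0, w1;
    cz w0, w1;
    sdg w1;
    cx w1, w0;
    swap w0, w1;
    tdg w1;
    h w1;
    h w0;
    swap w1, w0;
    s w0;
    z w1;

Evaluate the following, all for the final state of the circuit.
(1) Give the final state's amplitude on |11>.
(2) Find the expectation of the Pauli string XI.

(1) |11> carries amplitude exp(3*I*pi/4)/2 in the final state. Key observation: gates 7-8 undo each other exactly, leaving only the rest of the circuit to track.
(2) The observable XI averages to 0.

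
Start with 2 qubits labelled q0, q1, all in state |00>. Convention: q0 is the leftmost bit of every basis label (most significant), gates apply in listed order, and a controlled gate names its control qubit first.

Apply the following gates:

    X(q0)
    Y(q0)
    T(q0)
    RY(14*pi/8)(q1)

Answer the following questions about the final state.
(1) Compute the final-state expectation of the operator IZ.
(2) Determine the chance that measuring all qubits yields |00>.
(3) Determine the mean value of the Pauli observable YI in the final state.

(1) The expectation value of IZ is sqrt(2)/2.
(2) A full measurement returns |00> with probability sqrt(2)/4 + 1/2.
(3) In the final state, YI has expectation 0.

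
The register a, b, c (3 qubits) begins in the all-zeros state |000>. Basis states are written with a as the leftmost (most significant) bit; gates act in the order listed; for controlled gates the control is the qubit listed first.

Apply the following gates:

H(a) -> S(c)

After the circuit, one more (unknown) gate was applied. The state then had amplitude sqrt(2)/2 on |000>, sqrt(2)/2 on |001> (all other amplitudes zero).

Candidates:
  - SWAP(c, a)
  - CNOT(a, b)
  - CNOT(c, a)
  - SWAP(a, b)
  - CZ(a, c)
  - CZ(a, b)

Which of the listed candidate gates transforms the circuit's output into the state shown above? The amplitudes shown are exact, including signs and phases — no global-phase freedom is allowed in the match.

It was SWAP(c, a) that produced the state shown.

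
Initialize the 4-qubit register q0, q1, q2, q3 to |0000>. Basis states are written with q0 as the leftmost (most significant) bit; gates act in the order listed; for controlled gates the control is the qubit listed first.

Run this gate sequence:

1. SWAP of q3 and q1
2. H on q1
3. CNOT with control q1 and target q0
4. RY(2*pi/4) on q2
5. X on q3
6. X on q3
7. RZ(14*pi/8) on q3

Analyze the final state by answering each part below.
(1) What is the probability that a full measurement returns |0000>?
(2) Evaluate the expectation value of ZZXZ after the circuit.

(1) A full measurement returns |0000> with probability 1/4.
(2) In the final state, ZZXZ has expectation 1.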